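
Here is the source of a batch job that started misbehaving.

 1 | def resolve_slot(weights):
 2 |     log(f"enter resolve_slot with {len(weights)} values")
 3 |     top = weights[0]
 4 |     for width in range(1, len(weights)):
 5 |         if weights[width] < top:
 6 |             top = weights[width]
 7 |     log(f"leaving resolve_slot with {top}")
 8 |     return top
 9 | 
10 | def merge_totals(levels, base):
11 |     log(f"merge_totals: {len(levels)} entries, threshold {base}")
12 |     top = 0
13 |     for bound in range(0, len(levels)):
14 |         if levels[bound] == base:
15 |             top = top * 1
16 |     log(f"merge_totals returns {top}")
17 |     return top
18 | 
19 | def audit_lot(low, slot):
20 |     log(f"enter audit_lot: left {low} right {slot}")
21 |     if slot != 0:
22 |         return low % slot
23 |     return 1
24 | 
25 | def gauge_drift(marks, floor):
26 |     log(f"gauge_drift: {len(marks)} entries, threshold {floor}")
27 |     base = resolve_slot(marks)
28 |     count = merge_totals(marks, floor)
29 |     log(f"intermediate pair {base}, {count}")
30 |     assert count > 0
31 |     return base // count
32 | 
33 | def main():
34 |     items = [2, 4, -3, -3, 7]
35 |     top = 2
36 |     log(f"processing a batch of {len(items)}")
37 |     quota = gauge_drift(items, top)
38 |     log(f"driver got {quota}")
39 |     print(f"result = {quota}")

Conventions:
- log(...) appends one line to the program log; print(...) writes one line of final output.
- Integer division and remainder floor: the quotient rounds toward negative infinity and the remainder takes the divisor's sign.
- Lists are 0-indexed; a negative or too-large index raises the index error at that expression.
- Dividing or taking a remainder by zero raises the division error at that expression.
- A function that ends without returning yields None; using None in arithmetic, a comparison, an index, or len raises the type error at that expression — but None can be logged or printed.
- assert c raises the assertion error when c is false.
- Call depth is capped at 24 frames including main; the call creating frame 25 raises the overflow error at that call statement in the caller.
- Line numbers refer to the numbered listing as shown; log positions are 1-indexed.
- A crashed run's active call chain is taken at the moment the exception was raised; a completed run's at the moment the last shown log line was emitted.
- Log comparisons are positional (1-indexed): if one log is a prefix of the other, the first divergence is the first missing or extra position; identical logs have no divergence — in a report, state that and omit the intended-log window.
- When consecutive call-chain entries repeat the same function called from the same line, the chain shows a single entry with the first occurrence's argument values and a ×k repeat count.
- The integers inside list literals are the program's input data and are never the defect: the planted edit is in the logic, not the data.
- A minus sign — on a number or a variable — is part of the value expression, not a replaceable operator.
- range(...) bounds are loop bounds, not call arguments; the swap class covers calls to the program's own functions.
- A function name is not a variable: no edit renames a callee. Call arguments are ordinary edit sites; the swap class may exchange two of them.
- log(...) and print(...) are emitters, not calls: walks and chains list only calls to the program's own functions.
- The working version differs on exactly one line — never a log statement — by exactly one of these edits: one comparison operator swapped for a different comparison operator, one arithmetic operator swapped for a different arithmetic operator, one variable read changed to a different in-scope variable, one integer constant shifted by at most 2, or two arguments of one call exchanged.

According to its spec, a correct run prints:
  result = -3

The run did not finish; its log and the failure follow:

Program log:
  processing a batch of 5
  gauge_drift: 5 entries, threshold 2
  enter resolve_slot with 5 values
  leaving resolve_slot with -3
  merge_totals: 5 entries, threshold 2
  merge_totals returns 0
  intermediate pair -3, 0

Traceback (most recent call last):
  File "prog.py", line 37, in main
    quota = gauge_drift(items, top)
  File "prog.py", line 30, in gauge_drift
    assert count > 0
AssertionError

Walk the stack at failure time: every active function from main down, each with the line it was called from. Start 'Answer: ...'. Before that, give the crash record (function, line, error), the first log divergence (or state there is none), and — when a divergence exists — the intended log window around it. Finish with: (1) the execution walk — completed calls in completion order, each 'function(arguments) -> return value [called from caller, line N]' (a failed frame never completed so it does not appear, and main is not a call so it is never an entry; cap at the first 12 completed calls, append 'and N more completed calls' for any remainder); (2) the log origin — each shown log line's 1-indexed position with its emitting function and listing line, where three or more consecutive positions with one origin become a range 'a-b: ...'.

Answer: main -> gauge_drift (called at line 37).
Key observation: Everything matches until log position 6, which reads 'merge_totals returns 0' in place of 'merge_totals returns 1'.
Crash: gauge_drift, line 30, AssertionError.
First divergence: position 6 — shown 'merge_totals returns 0', intended 'merge_totals returns 1'.
Intended log window:
  4: leaving resolve_slot with -3
  5: merge_totals: 5 entries, threshold 2
  6: merge_totals returns 1
  7: intermediate pair -3, 1
Execution walk:
  resolve_slot([2, 4, -3, -3, 7]) -> -3  [called from gauge_drift, line 27]
  merge_totals([2, 4, -3, -3, 7], 2) -> 0  [called from gauge_drift, line 28]
Origin of each log line:
  1: from main, line 36
  2: from gauge_drift, line 26
  3: from resolve_slot, line 2
  4: from resolve_slot, line 7
  5: from merge_totals, line 11
  6: from merge_totals, line 16
  7: from gauge_drift, line 29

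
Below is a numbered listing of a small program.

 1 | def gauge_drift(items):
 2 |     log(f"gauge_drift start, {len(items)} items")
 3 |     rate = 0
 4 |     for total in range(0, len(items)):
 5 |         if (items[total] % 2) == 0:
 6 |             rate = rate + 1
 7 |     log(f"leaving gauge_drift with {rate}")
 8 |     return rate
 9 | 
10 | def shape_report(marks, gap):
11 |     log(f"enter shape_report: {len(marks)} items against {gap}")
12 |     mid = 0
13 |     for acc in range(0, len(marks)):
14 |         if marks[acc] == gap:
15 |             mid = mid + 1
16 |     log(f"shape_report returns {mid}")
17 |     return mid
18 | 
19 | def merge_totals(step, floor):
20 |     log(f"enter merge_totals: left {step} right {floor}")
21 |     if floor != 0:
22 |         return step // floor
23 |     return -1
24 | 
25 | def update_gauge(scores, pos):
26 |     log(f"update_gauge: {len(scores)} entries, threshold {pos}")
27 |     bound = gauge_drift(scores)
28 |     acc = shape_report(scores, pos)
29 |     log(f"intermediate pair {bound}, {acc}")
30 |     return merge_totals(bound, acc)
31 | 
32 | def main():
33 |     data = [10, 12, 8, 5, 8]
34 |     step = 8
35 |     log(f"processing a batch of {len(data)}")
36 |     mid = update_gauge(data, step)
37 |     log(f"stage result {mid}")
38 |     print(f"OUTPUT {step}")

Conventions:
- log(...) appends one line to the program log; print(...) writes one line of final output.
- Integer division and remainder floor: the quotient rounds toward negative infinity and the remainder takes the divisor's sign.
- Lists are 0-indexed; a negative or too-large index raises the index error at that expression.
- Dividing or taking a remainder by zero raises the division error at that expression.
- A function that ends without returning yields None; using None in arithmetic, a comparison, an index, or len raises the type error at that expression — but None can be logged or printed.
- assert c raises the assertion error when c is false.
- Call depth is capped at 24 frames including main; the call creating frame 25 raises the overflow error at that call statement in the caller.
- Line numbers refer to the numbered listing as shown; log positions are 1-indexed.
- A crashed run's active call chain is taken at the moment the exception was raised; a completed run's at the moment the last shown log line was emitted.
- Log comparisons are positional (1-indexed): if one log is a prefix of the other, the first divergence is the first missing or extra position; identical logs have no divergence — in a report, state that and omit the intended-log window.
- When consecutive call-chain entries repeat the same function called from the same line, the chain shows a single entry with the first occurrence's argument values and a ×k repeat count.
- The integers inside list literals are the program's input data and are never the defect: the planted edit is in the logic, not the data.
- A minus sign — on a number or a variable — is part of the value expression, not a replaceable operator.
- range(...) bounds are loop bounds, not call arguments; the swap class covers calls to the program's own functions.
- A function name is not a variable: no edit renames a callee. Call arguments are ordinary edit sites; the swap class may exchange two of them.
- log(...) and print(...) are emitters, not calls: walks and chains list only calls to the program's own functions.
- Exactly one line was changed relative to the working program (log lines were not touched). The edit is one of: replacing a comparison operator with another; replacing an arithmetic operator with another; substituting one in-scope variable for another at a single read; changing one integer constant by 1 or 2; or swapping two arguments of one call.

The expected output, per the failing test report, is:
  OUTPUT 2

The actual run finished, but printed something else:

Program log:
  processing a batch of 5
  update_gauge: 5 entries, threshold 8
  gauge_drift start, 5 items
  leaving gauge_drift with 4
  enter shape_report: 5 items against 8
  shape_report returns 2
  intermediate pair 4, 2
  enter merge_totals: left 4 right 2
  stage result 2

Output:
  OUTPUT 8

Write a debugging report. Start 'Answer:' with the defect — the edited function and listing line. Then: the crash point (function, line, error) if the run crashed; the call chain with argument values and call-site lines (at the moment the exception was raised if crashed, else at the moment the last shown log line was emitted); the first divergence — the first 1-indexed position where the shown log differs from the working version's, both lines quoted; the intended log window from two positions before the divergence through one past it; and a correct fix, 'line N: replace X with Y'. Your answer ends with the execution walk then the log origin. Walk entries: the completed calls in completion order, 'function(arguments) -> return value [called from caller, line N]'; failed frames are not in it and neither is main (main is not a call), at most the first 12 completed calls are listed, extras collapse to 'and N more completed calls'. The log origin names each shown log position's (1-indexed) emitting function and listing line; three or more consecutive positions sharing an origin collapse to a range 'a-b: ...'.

Answer: the defect is in main at line 38.
Core observation: Nothing in the log betrays the bug — only the output does.
Call chain: main.
First divergence: none; the two logs match at every position.
Execution walk:
  gauge_drift([10, 12, 8, 5, 8]) -> 4  [called from update_gauge, line 27]
  shape_report([10, 12, 8, 5, 8], 8) -> 2  [called from update_gauge, line 28]
  merge_totals(4, 2) -> 2  [called from update_gauge, line 30]
  update_gauge([10, 12, 8, 5, 8], 8) -> 2  [called from main, line 36]
Log origin:
  1: logged in main at line 35
  2: logged in update_gauge at line 26
  3: logged in gauge_drift at line 2
  4: logged in gauge_drift at line 7
  5: logged in shape_report at line 11
  6: logged in shape_report at line 16
  7: logged in update_gauge at line 29
  8: logged in merge_totals at line 20
  9: logged in main at line 37
A correct fix: line 38: replace `step` with `mid`.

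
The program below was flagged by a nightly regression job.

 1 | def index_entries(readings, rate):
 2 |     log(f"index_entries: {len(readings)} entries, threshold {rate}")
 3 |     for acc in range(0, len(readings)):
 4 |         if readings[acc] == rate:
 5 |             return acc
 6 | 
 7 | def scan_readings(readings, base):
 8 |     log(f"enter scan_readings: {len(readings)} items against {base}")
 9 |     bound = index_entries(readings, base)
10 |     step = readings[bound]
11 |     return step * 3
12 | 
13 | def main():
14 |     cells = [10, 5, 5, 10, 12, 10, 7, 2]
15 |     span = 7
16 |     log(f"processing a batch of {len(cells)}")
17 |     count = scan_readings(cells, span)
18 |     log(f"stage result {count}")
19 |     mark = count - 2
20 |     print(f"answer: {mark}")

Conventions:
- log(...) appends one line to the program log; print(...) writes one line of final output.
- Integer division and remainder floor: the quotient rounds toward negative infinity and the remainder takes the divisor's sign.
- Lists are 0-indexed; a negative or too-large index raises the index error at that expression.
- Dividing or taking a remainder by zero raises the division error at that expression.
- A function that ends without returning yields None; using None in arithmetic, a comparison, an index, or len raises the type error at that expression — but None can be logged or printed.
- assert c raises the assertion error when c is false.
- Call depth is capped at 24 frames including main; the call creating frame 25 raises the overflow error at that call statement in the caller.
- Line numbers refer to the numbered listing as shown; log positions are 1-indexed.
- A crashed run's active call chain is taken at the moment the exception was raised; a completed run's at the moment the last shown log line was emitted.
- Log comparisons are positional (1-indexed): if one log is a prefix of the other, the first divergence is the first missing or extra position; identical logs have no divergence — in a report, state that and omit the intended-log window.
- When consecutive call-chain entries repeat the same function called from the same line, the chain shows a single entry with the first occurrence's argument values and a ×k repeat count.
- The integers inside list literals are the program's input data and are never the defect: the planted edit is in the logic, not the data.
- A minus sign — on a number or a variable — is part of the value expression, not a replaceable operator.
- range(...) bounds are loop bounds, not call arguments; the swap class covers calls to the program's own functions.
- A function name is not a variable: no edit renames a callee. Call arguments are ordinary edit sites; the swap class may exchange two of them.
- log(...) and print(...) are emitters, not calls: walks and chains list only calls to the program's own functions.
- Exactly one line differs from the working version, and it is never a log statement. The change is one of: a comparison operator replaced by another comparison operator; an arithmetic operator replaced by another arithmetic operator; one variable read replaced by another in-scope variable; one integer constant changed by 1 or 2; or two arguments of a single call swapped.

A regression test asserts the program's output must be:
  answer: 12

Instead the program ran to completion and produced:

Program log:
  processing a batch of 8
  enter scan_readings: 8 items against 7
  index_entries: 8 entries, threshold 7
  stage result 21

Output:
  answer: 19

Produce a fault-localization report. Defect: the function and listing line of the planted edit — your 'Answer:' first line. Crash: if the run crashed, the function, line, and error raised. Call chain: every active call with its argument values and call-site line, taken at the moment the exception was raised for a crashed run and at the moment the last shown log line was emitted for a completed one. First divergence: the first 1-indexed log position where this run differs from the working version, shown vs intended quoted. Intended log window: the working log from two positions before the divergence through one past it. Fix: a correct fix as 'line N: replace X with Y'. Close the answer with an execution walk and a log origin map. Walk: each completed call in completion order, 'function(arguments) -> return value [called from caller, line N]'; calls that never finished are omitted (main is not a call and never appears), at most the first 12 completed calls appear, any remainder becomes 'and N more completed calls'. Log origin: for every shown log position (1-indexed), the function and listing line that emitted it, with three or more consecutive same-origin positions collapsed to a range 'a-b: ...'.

Answer: the defect is in scan_readings at line 11.
Key fact: Everything matches until log position 4, which reads 'stage result 21' in place of 'stage result 14'.
Call chain: main.
First divergence: position 4 — shown 'stage result 21', intended 'stage result 14'.
Intended log window:
  2: enter scan_readings: 8 items against 7
  3: index_entries: 8 entries, threshold 7
  4: stage result 14
Execution walk:
  index_entries([10, 5, 5, 10, 12, 10, 7, 2], 7) -> 6  [called from scan_readings, line 9]
  scan_readings([10, 5, 5, 10, 12, 10, 7, 2], 7) -> 21  [called from main, line 17]
Log origins:
  1: logged in main at line 16
  2: logged in scan_readings at line 8
  3: logged in index_entries at line 2
  4: logged in main at line 18
A correct fix: line 11: replace `3` with `2`.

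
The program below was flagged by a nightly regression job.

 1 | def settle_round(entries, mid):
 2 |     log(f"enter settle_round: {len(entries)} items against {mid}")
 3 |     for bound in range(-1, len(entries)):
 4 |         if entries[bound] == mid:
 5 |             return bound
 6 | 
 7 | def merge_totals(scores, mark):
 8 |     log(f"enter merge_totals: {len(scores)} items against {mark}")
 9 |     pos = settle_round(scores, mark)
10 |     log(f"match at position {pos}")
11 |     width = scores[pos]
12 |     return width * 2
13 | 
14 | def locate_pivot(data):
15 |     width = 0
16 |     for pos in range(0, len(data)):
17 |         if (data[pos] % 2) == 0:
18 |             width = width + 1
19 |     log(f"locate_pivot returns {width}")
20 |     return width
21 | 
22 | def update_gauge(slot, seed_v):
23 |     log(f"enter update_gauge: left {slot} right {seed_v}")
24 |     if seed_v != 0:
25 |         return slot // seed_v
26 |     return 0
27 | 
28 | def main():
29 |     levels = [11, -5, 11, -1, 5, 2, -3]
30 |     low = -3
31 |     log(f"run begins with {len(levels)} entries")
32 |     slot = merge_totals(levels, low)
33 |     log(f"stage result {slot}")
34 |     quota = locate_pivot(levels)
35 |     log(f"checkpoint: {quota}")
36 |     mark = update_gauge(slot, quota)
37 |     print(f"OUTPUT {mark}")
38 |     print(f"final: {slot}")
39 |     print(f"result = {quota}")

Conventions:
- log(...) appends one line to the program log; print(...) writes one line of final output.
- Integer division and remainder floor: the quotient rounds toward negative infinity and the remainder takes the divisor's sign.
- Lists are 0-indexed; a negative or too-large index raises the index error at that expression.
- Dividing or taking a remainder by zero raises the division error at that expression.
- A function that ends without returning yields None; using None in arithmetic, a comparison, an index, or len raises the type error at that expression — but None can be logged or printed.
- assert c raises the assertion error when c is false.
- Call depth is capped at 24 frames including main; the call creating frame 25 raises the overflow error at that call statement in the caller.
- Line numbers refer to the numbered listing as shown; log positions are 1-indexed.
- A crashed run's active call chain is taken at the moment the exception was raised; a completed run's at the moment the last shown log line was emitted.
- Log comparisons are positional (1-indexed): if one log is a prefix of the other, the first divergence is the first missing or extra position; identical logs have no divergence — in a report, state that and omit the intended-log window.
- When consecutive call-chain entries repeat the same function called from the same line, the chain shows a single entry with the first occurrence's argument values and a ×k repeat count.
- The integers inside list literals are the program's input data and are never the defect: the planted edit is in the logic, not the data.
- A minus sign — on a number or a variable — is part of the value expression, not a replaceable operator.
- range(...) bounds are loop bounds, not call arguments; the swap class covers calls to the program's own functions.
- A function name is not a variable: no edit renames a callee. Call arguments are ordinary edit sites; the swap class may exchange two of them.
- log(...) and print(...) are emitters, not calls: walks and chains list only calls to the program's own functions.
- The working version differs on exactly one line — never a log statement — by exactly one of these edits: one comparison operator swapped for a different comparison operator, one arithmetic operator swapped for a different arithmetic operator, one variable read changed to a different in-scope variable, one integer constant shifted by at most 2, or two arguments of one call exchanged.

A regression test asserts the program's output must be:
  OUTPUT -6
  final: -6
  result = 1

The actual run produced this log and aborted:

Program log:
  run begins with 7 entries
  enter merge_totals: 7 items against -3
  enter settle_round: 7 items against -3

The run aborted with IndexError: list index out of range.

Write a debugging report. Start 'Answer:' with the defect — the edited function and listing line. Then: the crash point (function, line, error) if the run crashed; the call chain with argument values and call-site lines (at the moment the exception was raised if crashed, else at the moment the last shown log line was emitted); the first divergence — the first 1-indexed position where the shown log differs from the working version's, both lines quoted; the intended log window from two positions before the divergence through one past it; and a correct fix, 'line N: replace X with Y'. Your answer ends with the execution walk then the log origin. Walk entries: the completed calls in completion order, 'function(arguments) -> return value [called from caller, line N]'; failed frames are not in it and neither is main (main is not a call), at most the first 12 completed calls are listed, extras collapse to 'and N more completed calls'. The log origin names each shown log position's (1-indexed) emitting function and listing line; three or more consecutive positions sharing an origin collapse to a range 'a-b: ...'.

Answer: the defect is in settle_round at line 3.
The tell: After 3 matching log lines the faulty run goes silent, while the working version continues with 'match at position 6'.
Crash: settle_round, line 4, IndexError.
Call chain: main -> merge_totals([11, -5, 11, -1, 5, 2, -3], -3) (called at line 32) -> settle_round([11, -5, 11, -1, 5, 2, -3], -3) (called at line 9).
First divergence: position 4 (shown log ended at 3 lines; the working version continues: 'match at position 6').
Intended log window:
  2: enter merge_totals: 7 items against -3
  3: enter settle_round: 7 items against -3
  4: match at position 6
  5: stage result -6
Execution walk:
  (no call completed)
Log origin:
  1: logged in main at line 31
  2: logged in merge_totals at line 8
  3: logged in settle_round at line 2
A correct fix: line 3: replace `-1` with `0`.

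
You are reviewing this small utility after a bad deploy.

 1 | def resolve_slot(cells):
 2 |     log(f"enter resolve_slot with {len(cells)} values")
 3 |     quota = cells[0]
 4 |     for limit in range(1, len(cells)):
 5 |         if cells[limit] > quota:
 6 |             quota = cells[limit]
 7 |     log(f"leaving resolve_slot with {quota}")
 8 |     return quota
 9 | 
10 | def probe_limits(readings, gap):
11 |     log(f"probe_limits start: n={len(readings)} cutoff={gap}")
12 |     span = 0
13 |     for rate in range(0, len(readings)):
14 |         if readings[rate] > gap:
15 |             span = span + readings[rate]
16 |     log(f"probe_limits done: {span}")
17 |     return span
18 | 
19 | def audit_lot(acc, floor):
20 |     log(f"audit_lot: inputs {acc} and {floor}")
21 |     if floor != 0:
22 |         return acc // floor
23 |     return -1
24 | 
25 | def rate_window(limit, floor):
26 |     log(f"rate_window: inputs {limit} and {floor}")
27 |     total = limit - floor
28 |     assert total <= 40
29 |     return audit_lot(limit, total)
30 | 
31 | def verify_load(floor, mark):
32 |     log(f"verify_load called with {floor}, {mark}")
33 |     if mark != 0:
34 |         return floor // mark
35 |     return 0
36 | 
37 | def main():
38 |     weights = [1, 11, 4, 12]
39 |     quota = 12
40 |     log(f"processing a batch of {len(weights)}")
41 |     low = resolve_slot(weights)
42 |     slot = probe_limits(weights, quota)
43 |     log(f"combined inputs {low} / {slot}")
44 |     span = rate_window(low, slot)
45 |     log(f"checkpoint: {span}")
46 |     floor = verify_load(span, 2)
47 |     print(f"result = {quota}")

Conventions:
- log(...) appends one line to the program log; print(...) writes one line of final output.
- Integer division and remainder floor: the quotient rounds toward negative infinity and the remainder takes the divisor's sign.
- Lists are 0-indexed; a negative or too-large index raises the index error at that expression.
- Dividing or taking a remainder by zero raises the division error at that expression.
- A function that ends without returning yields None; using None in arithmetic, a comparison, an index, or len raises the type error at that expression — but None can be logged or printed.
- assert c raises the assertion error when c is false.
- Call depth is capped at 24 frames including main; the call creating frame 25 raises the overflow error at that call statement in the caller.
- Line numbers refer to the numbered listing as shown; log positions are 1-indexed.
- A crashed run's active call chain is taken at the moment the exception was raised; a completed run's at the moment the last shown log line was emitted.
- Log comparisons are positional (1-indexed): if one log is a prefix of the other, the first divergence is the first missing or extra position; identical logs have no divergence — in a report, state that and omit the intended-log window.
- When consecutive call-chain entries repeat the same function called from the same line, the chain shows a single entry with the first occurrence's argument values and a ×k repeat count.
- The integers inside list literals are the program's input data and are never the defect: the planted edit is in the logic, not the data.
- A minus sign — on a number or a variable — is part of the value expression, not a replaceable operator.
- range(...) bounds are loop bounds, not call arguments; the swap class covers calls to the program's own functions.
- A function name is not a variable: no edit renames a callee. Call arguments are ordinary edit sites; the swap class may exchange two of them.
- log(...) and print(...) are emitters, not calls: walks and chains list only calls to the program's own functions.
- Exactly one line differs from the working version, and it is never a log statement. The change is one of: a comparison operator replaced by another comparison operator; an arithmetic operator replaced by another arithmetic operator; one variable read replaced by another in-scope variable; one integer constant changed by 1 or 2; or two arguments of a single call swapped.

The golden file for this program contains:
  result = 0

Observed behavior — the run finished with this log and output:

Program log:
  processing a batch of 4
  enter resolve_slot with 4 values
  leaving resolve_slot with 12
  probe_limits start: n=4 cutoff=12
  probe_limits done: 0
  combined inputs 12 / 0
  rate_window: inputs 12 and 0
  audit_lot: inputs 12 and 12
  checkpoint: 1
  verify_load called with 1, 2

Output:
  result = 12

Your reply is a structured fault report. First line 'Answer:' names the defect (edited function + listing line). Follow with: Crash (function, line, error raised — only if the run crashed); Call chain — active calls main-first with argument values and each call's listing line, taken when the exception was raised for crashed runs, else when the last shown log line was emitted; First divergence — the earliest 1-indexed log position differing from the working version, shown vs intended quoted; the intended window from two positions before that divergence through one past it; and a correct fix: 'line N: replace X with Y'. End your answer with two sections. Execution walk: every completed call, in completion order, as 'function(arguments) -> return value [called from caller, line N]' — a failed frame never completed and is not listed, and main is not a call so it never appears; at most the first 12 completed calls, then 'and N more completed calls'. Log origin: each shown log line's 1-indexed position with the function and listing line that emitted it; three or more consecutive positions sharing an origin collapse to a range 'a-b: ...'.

Answer: the defect is in main at line 47.
The tell: Every logged value matches the working version; the printed result is what differs.
Call chain: main -> verify_load(1, 2) (called at line 46).
First divergence: none — the logs agree in full.
Execution walk:
  resolve_slot([1, 11, 4, 12]) -> 12  [called from main, line 41]
  probe_limits([1, 11, 4, 12], 12) -> 0  [called from main, line 42]
  audit_lot(12, 12) -> 1  [called from rate_window, line 29]
  rate_window(12, 0) -> 1  [called from main, line 44]
  verify_load(1, 2) -> 0  [called from main, line 46]
Origin of each log line:
  1 — main, line 40
  2 — resolve_slot, line 2
  3 — resolve_slot, line 7
  4 — probe_limits, line 11
  5 — probe_limits, line 16
  6 — main, line 43
  7 — rate_window, line 26
  8 — audit_lot, line 20
  9 — main, line 45
  10 — verify_load, line 32
A correct fix: line 47: replace `quota` with `floor`.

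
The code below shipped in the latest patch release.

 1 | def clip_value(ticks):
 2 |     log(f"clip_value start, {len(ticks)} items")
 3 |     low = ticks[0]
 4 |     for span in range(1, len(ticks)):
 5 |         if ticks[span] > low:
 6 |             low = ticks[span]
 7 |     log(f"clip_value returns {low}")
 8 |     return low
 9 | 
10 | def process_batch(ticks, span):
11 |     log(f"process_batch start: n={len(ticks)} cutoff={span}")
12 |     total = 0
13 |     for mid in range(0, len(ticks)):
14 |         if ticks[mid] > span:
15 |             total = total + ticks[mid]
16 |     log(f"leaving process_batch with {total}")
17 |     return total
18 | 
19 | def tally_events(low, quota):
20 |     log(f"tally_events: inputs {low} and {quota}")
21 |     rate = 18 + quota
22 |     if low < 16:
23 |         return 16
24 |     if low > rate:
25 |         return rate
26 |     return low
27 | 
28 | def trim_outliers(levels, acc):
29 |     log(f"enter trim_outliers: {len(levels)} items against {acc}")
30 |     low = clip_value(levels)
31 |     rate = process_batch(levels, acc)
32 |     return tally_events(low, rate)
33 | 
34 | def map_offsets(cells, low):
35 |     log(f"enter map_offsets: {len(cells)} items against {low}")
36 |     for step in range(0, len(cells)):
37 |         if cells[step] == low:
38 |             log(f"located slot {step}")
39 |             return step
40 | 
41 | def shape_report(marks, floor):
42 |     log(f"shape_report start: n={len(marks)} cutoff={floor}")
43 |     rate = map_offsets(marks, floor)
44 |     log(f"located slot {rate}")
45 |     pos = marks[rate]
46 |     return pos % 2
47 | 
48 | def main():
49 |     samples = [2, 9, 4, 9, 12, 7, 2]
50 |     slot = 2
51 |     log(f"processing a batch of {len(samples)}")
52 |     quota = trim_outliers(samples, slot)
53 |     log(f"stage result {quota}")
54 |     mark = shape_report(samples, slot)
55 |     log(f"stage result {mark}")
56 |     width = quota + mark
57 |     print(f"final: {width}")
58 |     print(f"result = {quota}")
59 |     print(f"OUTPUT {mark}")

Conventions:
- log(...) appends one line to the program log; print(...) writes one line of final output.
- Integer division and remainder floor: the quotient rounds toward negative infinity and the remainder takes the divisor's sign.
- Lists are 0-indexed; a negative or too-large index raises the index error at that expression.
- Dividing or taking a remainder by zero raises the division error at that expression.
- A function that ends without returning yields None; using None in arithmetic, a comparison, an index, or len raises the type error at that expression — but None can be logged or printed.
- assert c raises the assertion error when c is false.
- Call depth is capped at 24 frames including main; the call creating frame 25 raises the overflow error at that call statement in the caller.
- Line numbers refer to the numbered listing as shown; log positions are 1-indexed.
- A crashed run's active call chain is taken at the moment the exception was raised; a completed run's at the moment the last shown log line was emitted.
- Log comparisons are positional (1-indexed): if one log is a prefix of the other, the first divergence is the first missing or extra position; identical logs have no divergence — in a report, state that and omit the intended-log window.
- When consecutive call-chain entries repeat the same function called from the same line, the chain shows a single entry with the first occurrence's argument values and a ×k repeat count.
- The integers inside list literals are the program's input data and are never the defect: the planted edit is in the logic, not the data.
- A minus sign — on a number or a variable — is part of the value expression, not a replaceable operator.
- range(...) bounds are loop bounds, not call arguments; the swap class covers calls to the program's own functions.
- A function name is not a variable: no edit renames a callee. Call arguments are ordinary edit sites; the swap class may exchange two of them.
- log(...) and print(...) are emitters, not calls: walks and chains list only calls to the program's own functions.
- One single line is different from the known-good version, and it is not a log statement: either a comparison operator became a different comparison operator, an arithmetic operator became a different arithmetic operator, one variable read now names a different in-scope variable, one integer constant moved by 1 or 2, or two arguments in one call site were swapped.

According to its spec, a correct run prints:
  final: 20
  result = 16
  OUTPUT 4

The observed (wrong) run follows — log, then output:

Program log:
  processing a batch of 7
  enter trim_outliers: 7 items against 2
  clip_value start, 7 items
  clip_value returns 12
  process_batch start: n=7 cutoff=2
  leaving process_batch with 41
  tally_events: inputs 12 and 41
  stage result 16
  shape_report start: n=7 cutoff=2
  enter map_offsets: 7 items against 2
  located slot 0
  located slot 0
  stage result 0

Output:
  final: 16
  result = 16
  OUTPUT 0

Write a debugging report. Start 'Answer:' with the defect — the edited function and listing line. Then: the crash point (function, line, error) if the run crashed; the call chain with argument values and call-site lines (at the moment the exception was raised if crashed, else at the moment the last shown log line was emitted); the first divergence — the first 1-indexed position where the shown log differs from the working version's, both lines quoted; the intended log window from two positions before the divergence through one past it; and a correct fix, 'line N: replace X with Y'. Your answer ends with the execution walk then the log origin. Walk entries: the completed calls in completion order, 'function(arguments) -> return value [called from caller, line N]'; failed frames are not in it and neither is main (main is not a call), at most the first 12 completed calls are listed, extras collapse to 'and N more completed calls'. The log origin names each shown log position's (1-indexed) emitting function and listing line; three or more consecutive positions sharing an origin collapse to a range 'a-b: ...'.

Answer: the defect is in shape_report at line 46.
Key observation: The log first diverges at position 13: the faulty run prints 'stage result 0' where the working version prints 'stage result 4'.
Call chain: main.
First divergence: position 13 — the shown line 'stage result 0' should read 'stage result 4'.
Intended log window:
  11: located slot 0
  12: located slot 0
  13: stage result 4
Execution walk:
  clip_value([2, 9, 4, 9, 12, 7, 2]) -> 12  [called from trim_outliers, line 30]
  process_batch([2, 9, 4, 9, 12, 7, 2], 2) -> 41  [called from trim_outliers, line 31]
  tally_events(12, 41) -> 16  [called from trim_outliers, line 32]
  trim_outliers([2, 9, 4, 9, 12, 7, 2], 2) -> 16  [called from main, line 52]
  map_offsets([2, 9, 4, 9, 12, 7, 2], 2) -> 0  [called from shape_report, line 43]
  shape_report([2, 9, 4, 9, 12, 7, 2], 2) -> 0  [called from main, line 54]
Origin of each log line:
  1: emitted by main (line 51)
  2: emitted by trim_outliers (line 29)
  3: emitted by clip_value (line 2)
  4: emitted by clip_value (line 7)
  5: emitted by process_batch (line 11)
  6: emitted by process_batch (line 16)
  7: emitted by tally_events (line 20)
  8: emitted by main (line 53)
  9: emitted by shape_report (line 42)
  10: emitted by map_offsets (line 35)
  11: emitted by map_offsets (line 38)
  12: emitted by shape_report (line 44)
  13: emitted by main (line 55)
A correct fix: line 46: replace `%` with `*`.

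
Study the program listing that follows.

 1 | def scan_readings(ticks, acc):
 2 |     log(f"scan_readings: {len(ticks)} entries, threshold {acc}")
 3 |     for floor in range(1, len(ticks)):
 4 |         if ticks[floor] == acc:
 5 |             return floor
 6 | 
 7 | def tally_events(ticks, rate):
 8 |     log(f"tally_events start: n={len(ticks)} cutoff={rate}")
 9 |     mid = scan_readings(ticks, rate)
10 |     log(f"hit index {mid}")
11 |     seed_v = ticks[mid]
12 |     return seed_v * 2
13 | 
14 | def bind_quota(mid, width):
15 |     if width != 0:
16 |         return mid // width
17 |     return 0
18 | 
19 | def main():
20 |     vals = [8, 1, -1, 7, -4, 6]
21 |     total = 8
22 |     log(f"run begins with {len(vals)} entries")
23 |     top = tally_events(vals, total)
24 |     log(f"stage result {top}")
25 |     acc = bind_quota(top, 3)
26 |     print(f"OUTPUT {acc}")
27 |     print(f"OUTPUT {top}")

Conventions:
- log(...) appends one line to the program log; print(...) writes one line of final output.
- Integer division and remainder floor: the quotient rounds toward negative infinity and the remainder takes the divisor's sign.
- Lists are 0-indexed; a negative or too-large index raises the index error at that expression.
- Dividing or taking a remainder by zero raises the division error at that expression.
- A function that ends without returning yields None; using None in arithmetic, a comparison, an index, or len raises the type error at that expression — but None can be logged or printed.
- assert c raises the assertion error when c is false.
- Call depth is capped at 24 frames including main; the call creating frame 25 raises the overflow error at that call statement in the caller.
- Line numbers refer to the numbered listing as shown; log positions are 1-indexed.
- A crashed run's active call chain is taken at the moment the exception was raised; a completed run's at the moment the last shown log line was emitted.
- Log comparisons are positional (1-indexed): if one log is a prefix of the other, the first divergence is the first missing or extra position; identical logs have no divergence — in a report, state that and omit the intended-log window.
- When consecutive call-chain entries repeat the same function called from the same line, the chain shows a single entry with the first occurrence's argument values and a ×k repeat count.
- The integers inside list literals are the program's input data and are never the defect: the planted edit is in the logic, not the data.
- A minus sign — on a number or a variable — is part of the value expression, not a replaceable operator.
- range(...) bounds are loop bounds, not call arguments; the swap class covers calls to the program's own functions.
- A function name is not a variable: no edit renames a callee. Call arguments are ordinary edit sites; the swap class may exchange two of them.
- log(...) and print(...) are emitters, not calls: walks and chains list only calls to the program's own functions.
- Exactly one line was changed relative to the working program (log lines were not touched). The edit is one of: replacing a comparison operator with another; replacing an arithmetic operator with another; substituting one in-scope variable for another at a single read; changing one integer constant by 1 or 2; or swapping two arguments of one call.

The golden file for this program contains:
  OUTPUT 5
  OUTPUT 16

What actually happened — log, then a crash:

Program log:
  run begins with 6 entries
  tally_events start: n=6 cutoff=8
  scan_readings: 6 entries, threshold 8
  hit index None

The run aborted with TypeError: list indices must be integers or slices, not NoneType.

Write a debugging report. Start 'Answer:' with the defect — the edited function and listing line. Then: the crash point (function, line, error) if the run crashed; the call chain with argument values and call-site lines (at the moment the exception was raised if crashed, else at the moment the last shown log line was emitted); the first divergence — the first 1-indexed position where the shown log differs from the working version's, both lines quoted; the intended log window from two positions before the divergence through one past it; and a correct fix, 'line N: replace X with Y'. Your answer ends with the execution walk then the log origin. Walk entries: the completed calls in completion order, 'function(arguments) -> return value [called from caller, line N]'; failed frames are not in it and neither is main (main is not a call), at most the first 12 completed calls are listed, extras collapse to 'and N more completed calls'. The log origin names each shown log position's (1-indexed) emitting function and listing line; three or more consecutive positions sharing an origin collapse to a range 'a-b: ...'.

Answer: the defect is in scan_readings at line 3.
Key observation: Position 4 is the first bad log line: 'hit index None' should read 'hit index 0'.
Crash: tally_events, line 11, TypeError.
Call chain: main -> tally_events([8, 1, -1, 7, -4, 6], 8) (called at line 23).
First divergence: at position 4 the run shows 'hit index None' where the working version logs 'hit index 0'.
Intended log window:
  2: tally_events start: n=6 cutoff=8
  3: scan_readings: 6 entries, threshold 8
  4: hit index 0
  5: stage result 16
Execution walk:
  scan_readings([8, 1, -1, 7, -4, 6], 8) -> None  [called from tally_events, line 9]
Log origin:
  1: logged in main at line 22
  2: logged in tally_events at line 8
  3: logged in scan_readings at line 2
  4: logged in tally_events at line 10
A correct fix: line 3: replace `1` with `0`.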